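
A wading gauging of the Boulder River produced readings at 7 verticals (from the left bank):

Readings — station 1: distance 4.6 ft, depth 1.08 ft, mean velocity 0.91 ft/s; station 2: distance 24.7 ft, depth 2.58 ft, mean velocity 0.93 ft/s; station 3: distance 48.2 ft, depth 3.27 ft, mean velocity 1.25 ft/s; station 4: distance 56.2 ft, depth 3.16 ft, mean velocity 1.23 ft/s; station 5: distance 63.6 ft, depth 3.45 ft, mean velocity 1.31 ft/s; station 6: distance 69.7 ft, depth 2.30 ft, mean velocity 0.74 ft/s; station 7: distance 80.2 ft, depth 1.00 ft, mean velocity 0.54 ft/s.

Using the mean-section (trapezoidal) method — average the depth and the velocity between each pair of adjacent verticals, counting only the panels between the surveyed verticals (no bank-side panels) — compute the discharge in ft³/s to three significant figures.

Panel 1-2: Δb = 20.1 ft, d̄ = (1.08+2.58)/2 = 1.83, v̄ = (0.91+0.93)/2 = 0.92 → q = 20.1×1.83×0.92 = 33.84 ft³/s
Panel 2-3: Δb = 23.5 ft, d̄ = (2.58+3.27)/2 = 2.925, v̄ = (0.93+1.25)/2 = 1.09 → q = 23.5×2.925×1.09 = 74.92 ft³/s
Panel 3-4: Δb = 8 ft, d̄ = (3.27+3.16)/2 = 3.215, v̄ = (1.25+1.23)/2 = 1.24 → q = 8×3.215×1.24 = 31.89 ft³/s
Panel 4-5: Δb = 7.4 ft, d̄ = (3.16+3.45)/2 = 3.305, v̄ = (1.23+1.31)/2 = 1.27 → q = 7.4×3.305×1.27 = 31.06 ft³/s
Panel 5-6: Δb = 6.1 ft, d̄ = (3.45+2.30)/2 = 2.875, v̄ = (1.31+0.74)/2 = 1.025 → q = 6.1×2.875×1.025 = 17.98 ft³/s
Panel 6-7: Δb = 10.5 ft, d̄ = (2.30+1.00)/2 = 1.65, v̄ = (0.74+0.54)/2 = 0.64 → q = 10.5×1.65×0.64 = 11.09 ft³/s
Q = Σ q = 200.8 ft³/s

201 ft³/s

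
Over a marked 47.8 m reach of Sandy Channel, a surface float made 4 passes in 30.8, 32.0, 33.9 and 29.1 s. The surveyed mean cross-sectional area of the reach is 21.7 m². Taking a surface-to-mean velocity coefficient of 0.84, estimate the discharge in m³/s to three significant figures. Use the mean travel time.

27.7 m³/s

t̄ = (30.8 + 32.0 + 33.9 + 29.1) / 4 = 31.45 s
v_surface = L / t̄ = 47.8 / 31.45 = 1.520 m/s
v_mean = 0.84 × 1.520 = 1.277 m/s
Q = A × v_mean = 21.7 × 1.277 = 27.70 m³/s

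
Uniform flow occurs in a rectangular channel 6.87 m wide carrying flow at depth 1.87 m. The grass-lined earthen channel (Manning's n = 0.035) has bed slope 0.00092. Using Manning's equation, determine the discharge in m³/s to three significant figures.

A = b·y = 6.87 × 1.87 = 12.85 m²
P = b + 2y = 6.87 + 2×1.87 = 10.61 m
R = A/P = 12.85/10.61 = 1.211 m
Q = (1/n)·A·R^(2/3)·S^(1/2) = (1/0.035) × 12.85 × 1.211^(2/3) × 0.00092^(1/2) = 12.65 m³/s

12.6 m³/s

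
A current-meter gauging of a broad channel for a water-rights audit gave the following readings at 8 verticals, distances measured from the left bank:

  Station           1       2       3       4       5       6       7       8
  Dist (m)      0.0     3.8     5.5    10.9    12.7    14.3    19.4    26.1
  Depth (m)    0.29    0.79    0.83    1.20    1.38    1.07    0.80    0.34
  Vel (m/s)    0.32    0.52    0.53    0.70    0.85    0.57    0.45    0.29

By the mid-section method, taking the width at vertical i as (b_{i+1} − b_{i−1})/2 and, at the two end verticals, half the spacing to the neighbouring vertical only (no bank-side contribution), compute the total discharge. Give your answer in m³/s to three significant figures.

w_1 = (3.8 − 0.0)/2 = 1.9 m; q_1 = 0.32 × 0.29 × 1.9 = 0.1763 m³/s
w_2 = (5.5 − 0.0)/2 = 2.75 m; q_2 = 0.52 × 0.79 × 2.75 = 1.130 m³/s
w_3 = (10.9 − 3.8)/2 = 3.55 m; q_3 = 0.53 × 0.83 × 3.55 = 1.562 m³/s
w_4 = (12.7 − 5.5)/2 = 3.6 m; q_4 = 0.70 × 1.20 × 3.6 = 3.024 m³/s
w_5 = (14.3 − 10.9)/2 = 1.7 m; q_5 = 0.85 × 1.38 × 1.7 = 1.994 m³/s
w_6 = (19.4 − 12.7)/2 = 3.35 m; q_6 = 0.57 × 1.07 × 3.35 = 2.043 m³/s
w_7 = (26.1 − 14.3)/2 = 5.9 m; q_7 = 0.45 × 0.80 × 5.9 = 2.124 m³/s
w_8 = (26.1 − 19.4)/2 = 3.35 m; q_8 = 0.29 × 0.34 × 3.35 = 0.3303 m³/s
Q = Σ qᵢ = 12.38 m³/s

12.4 m³/s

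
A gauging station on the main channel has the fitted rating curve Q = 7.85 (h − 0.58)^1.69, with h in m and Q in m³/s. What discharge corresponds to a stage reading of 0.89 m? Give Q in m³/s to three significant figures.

1.08 m³/s

Q = 7.85 × (0.89 − 0.58)^1.69 = 7.85 × 0.31^1.69 = 1.085 m³/s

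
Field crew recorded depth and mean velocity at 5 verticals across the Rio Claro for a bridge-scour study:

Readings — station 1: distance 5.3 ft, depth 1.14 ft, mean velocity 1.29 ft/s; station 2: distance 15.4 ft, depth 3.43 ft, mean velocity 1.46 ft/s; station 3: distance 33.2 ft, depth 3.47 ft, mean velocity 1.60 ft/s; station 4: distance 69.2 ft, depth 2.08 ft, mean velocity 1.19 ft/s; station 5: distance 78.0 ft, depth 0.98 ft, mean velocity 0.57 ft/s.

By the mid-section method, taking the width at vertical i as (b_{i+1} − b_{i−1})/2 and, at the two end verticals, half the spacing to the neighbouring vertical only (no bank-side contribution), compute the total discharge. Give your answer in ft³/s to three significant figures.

285 ft³/s

w_1 = (15.4 − 5.3)/2 = 5.05 ft; q_1 = 1.29 × 1.14 × 5.05 = 7.427 ft³/s
w_2 = (33.2 − 5.3)/2 = 13.95 ft; q_2 = 1.46 × 3.43 × 13.95 = 69.86 ft³/s
w_3 = (69.2 − 15.4)/2 = 26.9 ft; q_3 = 1.60 × 3.47 × 26.9 = 149.3 ft³/s
w_4 = (78.0 − 33.2)/2 = 22.4 ft; q_4 = 1.19 × 2.08 × 22.4 = 55.44 ft³/s
w_5 = (78.0 − 69.2)/2 = 4.4 ft; q_5 = 0.57 × 0.98 × 4.4 = 2.458 ft³/s
Q = Σ qᵢ = 284.5 ft³/s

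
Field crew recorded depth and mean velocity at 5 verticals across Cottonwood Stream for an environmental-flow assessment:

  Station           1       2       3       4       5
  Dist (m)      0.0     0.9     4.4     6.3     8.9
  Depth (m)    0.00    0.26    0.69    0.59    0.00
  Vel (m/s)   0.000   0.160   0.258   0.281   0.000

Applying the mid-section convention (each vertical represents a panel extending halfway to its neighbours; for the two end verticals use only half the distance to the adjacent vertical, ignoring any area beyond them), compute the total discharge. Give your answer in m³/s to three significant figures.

w_2 = (4.4 − 0.0)/2 = 2.2 m; q_2 = 0.160 × 0.26 × 2.2 = 0.09152 m³/s
w_3 = (6.3 − 0.9)/2 = 2.7 m; q_3 = 0.258 × 0.69 × 2.7 = 0.4807 m³/s
w_4 = (8.9 − 4.4)/2 = 2.25 m; q_4 = 0.281 × 0.59 × 2.25 = 0.3730 m³/s
Stations 1, 5 contribute zero (depth or velocity is 0).
Q = Σ qᵢ = 0.9452 m³/s

0.945 m³/s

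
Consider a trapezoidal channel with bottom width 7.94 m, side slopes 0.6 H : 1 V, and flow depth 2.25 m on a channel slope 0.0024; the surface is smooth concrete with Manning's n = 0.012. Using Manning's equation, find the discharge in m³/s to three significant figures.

A = (b + z·y)·y = (7.94 + 0.6×2.25)×2.25 = 20.90 m²
P = b + 2y√(1+z²) = 7.94 + 2×2.25×√(1+0.6²) = 13.19 m
R = A/P = 20.90/13.19 = 1.585 m
Q = (1/n)·A·R^(2/3)·S^(1/2) = (1/0.012) × 20.90 × 1.585^(2/3) × 0.0024^(1/2) = 116.0 m³/s

116 m³/s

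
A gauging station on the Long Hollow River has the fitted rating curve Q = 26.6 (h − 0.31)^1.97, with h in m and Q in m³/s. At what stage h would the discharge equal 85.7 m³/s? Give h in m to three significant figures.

h − h₀ = (Q/C)^(1/b) = (85.7/26.6)^(1/1.97) = 1.811 m
h = 0.31 + 1.811 = 2.121 m

2.12 m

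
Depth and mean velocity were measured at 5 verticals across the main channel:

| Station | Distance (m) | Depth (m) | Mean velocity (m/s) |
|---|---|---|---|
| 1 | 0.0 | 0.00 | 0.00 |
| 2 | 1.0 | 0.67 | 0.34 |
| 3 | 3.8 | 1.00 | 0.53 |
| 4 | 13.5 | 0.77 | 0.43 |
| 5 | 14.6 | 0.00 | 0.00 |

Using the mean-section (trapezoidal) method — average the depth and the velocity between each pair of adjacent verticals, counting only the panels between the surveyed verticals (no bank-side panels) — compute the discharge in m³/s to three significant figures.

Panel 1-2: Δb = 1 m, d̄ = (0.00+0.67)/2 = 0.335, v̄ = (0.00+0.34)/2 = 0.17 → q = 1×0.335×0.17 = 0.05695 m³/s
Panel 2-3: Δb = 2.8 m, d̄ = (0.67+1.00)/2 = 0.835, v̄ = (0.34+0.53)/2 = 0.435 → q = 2.8×0.835×0.435 = 1.017 m³/s
Panel 3-4: Δb = 9.7 m, d̄ = (1.00+0.77)/2 = 0.885, v̄ = (0.53+0.43)/2 = 0.48 → q = 9.7×0.885×0.48 = 4.121 m³/s
Panel 4-5: Δb = 1.1 m, d̄ = (0.77+0.00)/2 = 0.385, v̄ = (0.43+0.00)/2 = 0.215 → q = 1.1×0.385×0.215 = 0.09105 m³/s
Q = Σ q = 5.286 m³/s

5.29 m³/s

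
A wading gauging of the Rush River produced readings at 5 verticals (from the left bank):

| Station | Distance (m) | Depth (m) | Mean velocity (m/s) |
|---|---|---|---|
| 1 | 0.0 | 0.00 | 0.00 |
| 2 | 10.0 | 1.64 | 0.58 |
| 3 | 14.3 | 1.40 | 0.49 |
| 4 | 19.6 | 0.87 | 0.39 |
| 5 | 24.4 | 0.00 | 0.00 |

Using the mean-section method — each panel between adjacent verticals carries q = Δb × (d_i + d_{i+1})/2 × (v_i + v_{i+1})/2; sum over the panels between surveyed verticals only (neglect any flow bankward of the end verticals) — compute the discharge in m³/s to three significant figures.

Panel 1-2: Δb = 10 m, d̄ = (0.00+1.64)/2 = 0.82, v̄ = (0.00+0.58)/2 = 0.29 → q = 10×0.82×0.29 = 2.378 m³/s
Panel 2-3: Δb = 4.3 m, d̄ = (1.64+1.40)/2 = 1.52, v̄ = (0.58+0.49)/2 = 0.535 → q = 4.3×1.52×0.535 = 3.497 m³/s
Panel 3-4: Δb = 5.3 m, d̄ = (1.40+0.87)/2 = 1.135, v̄ = (0.49+0.39)/2 = 0.44 → q = 5.3×1.135×0.44 = 2.647 m³/s
Panel 4-5: Δb = 4.8 m, d̄ = (0.87+0.00)/2 = 0.435, v̄ = (0.39+0.00)/2 = 0.195 → q = 4.8×0.435×0.195 = 0.4072 m³/s
Q = Σ q = 8.929 m³/s

8.93 m³/s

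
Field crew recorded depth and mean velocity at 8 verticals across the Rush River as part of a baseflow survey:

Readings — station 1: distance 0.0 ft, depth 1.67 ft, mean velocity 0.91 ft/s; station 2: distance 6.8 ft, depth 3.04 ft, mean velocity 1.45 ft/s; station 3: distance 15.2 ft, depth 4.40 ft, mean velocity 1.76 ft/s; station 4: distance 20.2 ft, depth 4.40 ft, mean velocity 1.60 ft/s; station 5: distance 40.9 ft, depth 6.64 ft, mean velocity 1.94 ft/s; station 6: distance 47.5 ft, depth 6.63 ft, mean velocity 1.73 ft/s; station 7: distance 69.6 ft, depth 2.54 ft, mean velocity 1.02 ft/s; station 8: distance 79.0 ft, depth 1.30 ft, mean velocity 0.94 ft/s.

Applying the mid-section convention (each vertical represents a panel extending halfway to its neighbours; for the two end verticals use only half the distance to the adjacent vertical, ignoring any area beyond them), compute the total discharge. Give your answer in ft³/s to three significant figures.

w_1 = (6.8 − 0.0)/2 = 3.4 ft; q_1 = 0.91 × 1.67 × 3.4 = 5.167 ft³/s
w_2 = (15.2 − 0.0)/2 = 7.6 ft; q_2 = 1.45 × 3.04 × 7.6 = 33.50 ft³/s
w_3 = (20.2 − 6.8)/2 = 6.7 ft; q_3 = 1.76 × 4.40 × 6.7 = 51.88 ft³/s
w_4 = (40.9 − 15.2)/2 = 12.85 ft; q_4 = 1.60 × 4.40 × 12.85 = 90.46 ft³/s
w_5 = (47.5 − 20.2)/2 = 13.65 ft; q_5 = 1.94 × 6.64 × 13.65 = 175.8 ft³/s
w_6 = (69.6 − 40.9)/2 = 14.35 ft; q_6 = 1.73 × 6.63 × 14.35 = 164.6 ft³/s
w_7 = (79.0 − 47.5)/2 = 15.75 ft; q_7 = 1.02 × 2.54 × 15.75 = 40.81 ft³/s
w_8 = (79.0 − 69.6)/2 = 4.7 ft; q_8 = 0.94 × 1.30 × 4.7 = 5.743 ft³/s
Q = Σ qᵢ = 568.0 ft³/s

568 ft³/s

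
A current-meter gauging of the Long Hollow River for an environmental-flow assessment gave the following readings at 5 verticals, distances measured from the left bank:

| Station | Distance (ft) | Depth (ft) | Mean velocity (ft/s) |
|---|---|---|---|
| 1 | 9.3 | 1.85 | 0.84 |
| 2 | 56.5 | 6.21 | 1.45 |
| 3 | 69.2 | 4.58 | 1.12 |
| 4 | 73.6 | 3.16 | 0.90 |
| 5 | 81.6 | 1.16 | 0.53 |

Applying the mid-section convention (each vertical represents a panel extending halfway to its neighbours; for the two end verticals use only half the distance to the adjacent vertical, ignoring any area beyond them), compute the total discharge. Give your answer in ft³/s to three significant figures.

370 ft³/s

w_1 = (56.5 − 9.3)/2 = 23.6 ft; q_1 = 0.84 × 1.85 × 23.6 = 36.67 ft³/s
w_2 = (69.2 − 9.3)/2 = 29.95 ft; q_2 = 1.45 × 6.21 × 29.95 = 269.7 ft³/s
w_3 = (73.6 − 56.5)/2 = 8.55 ft; q_3 = 1.12 × 4.58 × 8.55 = 43.86 ft³/s
w_4 = (81.6 − 69.2)/2 = 6.2 ft; q_4 = 0.90 × 3.16 × 6.2 = 17.63 ft³/s
w_5 = (81.6 − 73.6)/2 = 4 ft; q_5 = 0.53 × 1.16 × 4 = 2.459 ft³/s
Q = Σ qᵢ = 370.3 ft³/s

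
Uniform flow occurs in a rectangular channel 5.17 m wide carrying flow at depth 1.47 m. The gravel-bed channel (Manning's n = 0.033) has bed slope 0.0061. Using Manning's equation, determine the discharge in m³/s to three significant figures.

17.2 m³/s

A = b·y = 5.17 × 1.47 = 7.600 m²
P = b + 2y = 5.17 + 2×1.47 = 8.110 m
R = A/P = 7.600/8.110 = 0.9371 m
Q = (1/n)·A·R^(2/3)·S^(1/2) = (1/0.033) × 7.600 × 0.9371^(2/3) × 0.0061^(1/2) = 17.22 m³/s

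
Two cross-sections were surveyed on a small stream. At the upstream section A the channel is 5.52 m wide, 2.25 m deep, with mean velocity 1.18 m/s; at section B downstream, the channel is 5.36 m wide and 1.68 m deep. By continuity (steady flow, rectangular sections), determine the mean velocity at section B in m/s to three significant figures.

1.63 m/s

Q = A₁V₁ = (5.52×2.25) × 1.18 = 14.66 m³/s
A₂ = 5.36 × 1.68 = 9.005 m²
V₂ = Q/A₂ = 14.66/9.005 = 1.628 m/s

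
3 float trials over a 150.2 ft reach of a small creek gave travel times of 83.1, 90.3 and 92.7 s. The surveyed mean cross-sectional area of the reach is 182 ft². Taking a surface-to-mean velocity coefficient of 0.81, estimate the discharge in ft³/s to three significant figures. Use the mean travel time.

250 ft³/s

t̄ = (83.1 + 90.3 + 92.7) / 3 = 88.7 s
v_surface = L / t̄ = 150.2 / 88.7 = 1.693 ft/s
v_mean = 0.81 × 1.693 = 1.372 ft/s
Q = A × v_mean = 182 × 1.372 = 249.6 ft³/s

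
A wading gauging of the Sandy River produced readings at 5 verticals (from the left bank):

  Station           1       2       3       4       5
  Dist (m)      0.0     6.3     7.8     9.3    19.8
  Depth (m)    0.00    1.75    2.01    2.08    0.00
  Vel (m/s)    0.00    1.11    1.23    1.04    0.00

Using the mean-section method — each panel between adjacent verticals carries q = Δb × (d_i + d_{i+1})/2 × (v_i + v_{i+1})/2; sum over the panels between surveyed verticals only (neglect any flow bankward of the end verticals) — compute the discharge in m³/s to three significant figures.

15.5 m³/s

Panel 1-2: Δb = 6.3 m, d̄ = (0.00+1.75)/2 = 0.875, v̄ = (0.00+1.11)/2 = 0.555 → q = 6.3×0.875×0.555 = 3.059 m³/s
Panel 2-3: Δb = 1.5 m, d̄ = (1.75+2.01)/2 = 1.88, v̄ = (1.11+1.23)/2 = 1.17 → q = 1.5×1.88×1.17 = 3.299 m³/s
Panel 3-4: Δb = 1.5 m, d̄ = (2.01+2.08)/2 = 2.045, v̄ = (1.23+1.04)/2 = 1.135 → q = 1.5×2.045×1.135 = 3.482 m³/s
Panel 4-5: Δb = 10.5 m, d̄ = (2.08+0.00)/2 = 1.04, v̄ = (1.04+0.00)/2 = 0.52 → q = 10.5×1.04×0.52 = 5.678 m³/s
Q = Σ q = 15.52 m³/s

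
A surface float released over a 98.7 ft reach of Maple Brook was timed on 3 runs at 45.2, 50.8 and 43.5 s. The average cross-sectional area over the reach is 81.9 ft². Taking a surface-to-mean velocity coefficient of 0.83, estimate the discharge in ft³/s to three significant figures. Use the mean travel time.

144 ft³/s

t̄ = (45.2 + 50.8 + 43.5) / 3 = 46.5 s
v_surface = L / t̄ = 98.7 / 46.5 = 2.123 ft/s
v_mean = 0.83 × 2.123 = 1.762 ft/s
Q = A × v_mean = 81.9 × 1.762 = 144.3 ft³/s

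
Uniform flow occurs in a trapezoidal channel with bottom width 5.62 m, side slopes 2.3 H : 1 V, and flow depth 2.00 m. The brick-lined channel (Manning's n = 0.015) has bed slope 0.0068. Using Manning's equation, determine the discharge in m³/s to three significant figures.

134 m³/s

A = (b + z·y)·y = (5.62 + 2.3×2.00)×2.00 = 20.44 m²
P = b + 2y√(1+z²) = 5.62 + 2×2.00×√(1+2.3²) = 15.65 m
R = A/P = 20.44/15.65 = 1.306 m
Q = (1/n)·A·R^(2/3)·S^(1/2) = (1/0.015) × 20.44 × 1.306^(2/3) × 0.0068^(1/2) = 134.3 m³/s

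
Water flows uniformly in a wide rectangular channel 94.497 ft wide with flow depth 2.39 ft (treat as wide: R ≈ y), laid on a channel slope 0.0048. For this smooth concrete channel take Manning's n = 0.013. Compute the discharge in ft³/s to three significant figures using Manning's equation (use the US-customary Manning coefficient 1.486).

3200 ft³/s

A = b·y = 94.497 × 2.39 = 225.8 ft²
Wide channel: R ≈ y = 2.39 ft
Q = (1.486/n)·A·R^(2/3)·S^(1/2) = (1.486/0.013) × 225.8 × 2.390^(2/3) × 0.0048^(1/2) = 3197 ft³/s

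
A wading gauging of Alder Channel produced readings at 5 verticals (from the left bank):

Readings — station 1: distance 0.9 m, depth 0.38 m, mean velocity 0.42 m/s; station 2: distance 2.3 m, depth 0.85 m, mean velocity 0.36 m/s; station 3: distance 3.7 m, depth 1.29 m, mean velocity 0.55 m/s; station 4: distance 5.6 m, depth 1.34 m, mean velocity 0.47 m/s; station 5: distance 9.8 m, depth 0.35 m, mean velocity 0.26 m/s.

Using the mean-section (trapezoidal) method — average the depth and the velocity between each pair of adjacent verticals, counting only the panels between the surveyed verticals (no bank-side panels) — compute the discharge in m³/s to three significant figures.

Panel 1-2: Δb = 1.4 m, d̄ = (0.38+0.85)/2 = 0.615, v̄ = (0.42+0.36)/2 = 0.39 → q = 1.4×0.615×0.39 = 0.3358 m³/s
Panel 2-3: Δb = 1.4 m, d̄ = (0.85+1.29)/2 = 1.07, v̄ = (0.36+0.55)/2 = 0.455 → q = 1.4×1.07×0.455 = 0.6816 m³/s
Panel 3-4: Δb = 1.9 m, d̄ = (1.29+1.34)/2 = 1.315, v̄ = (0.55+0.47)/2 = 0.51 → q = 1.9×1.315×0.51 = 1.274 m³/s
Panel 4-5: Δb = 4.2 m, d̄ = (1.34+0.35)/2 = 0.845, v̄ = (0.47+0.26)/2 = 0.365 → q = 4.2×0.845×0.365 = 1.295 m³/s
Q = Σ q = 3.587 m³/s

3.59 m³/s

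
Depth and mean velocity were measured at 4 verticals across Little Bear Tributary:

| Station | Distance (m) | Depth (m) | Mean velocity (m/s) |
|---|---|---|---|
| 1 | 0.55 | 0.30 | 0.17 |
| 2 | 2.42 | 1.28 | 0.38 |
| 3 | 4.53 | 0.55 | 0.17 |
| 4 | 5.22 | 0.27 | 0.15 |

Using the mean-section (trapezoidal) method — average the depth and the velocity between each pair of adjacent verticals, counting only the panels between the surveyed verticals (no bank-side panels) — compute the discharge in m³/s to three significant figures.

Panel 1-2: Δb = 1.87 m, d̄ = (0.30+1.28)/2 = 0.79, v̄ = (0.17+0.38)/2 = 0.275 → q = 1.87×0.79×0.275 = 0.4063 m³/s
Panel 2-3: Δb = 2.11 m, d̄ = (1.28+0.55)/2 = 0.915, v̄ = (0.38+0.17)/2 = 0.275 → q = 2.11×0.915×0.275 = 0.5309 m³/s
Panel 3-4: Δb = 0.69 m, d̄ = (0.55+0.27)/2 = 0.41, v̄ = (0.17+0.15)/2 = 0.16 → q = 0.69×0.41×0.16 = 0.04526 m³/s
Q = Σ q = 0.9825 m³/s

0.982 m³/s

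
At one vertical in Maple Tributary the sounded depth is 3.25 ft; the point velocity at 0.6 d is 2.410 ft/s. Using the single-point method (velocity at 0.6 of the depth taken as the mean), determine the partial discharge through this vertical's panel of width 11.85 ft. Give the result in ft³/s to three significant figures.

92.8 ft³/s

v̄ = v₀.₆ = 2.410 ft/s
q = v̄ × d × w = 2.410 × 3.25 × 11.85 = 92.82 ft³/s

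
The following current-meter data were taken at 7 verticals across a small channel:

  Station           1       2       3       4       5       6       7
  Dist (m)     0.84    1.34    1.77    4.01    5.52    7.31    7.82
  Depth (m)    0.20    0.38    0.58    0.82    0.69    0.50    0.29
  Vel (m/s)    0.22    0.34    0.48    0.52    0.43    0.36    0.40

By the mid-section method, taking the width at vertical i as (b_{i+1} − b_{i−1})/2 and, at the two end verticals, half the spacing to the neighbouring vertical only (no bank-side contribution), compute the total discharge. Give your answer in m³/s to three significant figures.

1.97 m³/s

w_1 = (1.34 − 0.84)/2 = 0.25 m; q_1 = 0.22 × 0.20 × 0.25 = 0.01100 m³/s
w_2 = (1.77 − 0.84)/2 = 0.465 m; q_2 = 0.34 × 0.38 × 0.465 = 0.06008 m³/s
w_3 = (4.01 − 1.34)/2 = 1.335 m; q_3 = 0.48 × 0.58 × 1.335 = 0.3717 m³/s
w_4 = (5.52 − 1.77)/2 = 1.875 m; q_4 = 0.52 × 0.82 × 1.875 = 0.7995 m³/s
w_5 = (7.31 − 4.01)/2 = 1.65 m; q_5 = 0.43 × 0.69 × 1.65 = 0.4896 m³/s
w_6 = (7.82 − 5.52)/2 = 1.15 m; q_6 = 0.36 × 0.50 × 1.15 = 0.2070 m³/s
w_7 = (7.82 − 7.31)/2 = 0.255 m; q_7 = 0.40 × 0.29 × 0.255 = 0.02958 m³/s
Q = Σ qᵢ = 1.968 m³/s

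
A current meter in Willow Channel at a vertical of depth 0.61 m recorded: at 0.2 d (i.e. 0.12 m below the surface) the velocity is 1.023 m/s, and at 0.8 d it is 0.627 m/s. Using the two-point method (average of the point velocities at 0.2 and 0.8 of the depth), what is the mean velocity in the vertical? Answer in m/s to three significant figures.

v̄ = (1.023 + 0.627) / 2 = 0.8250 m/s

0.825 m/s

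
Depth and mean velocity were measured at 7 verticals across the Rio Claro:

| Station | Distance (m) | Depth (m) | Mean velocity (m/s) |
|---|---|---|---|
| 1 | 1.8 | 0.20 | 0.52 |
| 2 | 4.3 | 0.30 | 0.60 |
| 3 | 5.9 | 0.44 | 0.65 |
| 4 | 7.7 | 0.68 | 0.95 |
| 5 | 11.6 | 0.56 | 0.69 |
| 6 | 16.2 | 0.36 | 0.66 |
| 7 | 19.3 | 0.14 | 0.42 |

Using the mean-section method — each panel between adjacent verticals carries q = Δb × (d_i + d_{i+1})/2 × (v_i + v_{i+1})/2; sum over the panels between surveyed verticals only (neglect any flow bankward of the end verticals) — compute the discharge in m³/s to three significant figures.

5.36 m³/s

Panel 1-2: Δb = 2.5 m, d̄ = (0.20+0.30)/2 = 0.25, v̄ = (0.52+0.60)/2 = 0.56 → q = 2.5×0.25×0.56 = 0.3500 m³/s
Panel 2-3: Δb = 1.6 m, d̄ = (0.30+0.44)/2 = 0.37, v̄ = (0.60+0.65)/2 = 0.625 → q = 1.6×0.37×0.625 = 0.3700 m³/s
Panel 3-4: Δb = 1.8 m, d̄ = (0.44+0.68)/2 = 0.56, v̄ = (0.65+0.95)/2 = 0.8 → q = 1.8×0.56×0.8 = 0.8064 m³/s
Panel 4-5: Δb = 3.9 m, d̄ = (0.68+0.56)/2 = 0.62, v̄ = (0.95+0.69)/2 = 0.82 → q = 3.9×0.62×0.82 = 1.983 m³/s
Panel 5-6: Δb = 4.6 m, d̄ = (0.56+0.36)/2 = 0.46, v̄ = (0.69+0.66)/2 = 0.675 → q = 4.6×0.46×0.675 = 1.428 m³/s
Panel 6-7: Δb = 3.1 m, d̄ = (0.36+0.14)/2 = 0.25, v̄ = (0.66+0.42)/2 = 0.54 → q = 3.1×0.25×0.54 = 0.4185 m³/s
Q = Σ q = 5.356 m³/s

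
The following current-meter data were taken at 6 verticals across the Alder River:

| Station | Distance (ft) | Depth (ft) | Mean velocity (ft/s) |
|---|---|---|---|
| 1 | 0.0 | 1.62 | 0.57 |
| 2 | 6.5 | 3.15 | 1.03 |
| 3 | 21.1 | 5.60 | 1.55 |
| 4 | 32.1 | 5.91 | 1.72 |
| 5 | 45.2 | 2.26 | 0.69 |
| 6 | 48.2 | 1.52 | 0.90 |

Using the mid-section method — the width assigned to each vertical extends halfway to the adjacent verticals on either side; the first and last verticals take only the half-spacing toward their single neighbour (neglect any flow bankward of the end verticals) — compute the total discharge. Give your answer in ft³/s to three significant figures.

285 ft³/s

w_1 = (6.5 − 0.0)/2 = 3.25 ft; q_1 = 0.57 × 1.62 × 3.25 = 3.001 ft³/s
w_2 = (21.1 − 0.0)/2 = 10.55 ft; q_2 = 1.03 × 3.15 × 10.55 = 34.23 ft³/s
w_3 = (32.1 − 6.5)/2 = 12.8 ft; q_3 = 1.55 × 5.60 × 12.8 = 111.1 ft³/s
w_4 = (45.2 − 21.1)/2 = 12.05 ft; q_4 = 1.72 × 5.91 × 12.05 = 122.5 ft³/s
w_5 = (48.2 − 32.1)/2 = 8.05 ft; q_5 = 0.69 × 2.26 × 8.05 = 12.55 ft³/s
w_6 = (48.2 − 45.2)/2 = 1.5 ft; q_6 = 0.90 × 1.52 × 1.5 = 2.052 ft³/s
Q = Σ qᵢ = 285.4 ft³/s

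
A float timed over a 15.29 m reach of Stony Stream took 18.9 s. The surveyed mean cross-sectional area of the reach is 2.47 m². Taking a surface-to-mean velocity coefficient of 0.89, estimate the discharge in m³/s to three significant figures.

v_surface = L / t̄ = 15.29 / 18.9 = 0.8090 m/s
v_mean = 0.89 × 0.8090 = 0.7200 m/s
Q = A × v_mean = 2.47 × 0.7200 = 1.778 m³/s

1.78 m³/s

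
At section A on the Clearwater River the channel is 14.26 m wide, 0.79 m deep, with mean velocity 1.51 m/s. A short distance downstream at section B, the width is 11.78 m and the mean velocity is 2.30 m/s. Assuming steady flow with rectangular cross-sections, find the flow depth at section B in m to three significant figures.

0.628 m

Q = A₁V₁ = (14.26×0.79) × 1.51 = 17.01 m³/s
d₂ = Q/(b₂ V₂) = 17.01/(11.78×2.30) = 0.6278 m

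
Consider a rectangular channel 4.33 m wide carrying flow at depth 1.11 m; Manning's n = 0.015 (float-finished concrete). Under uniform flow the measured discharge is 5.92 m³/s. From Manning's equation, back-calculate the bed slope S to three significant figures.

0.000516

A = b·y = 4.33 × 1.11 = 4.806 m²
P = b + 2y = 4.33 + 2×1.11 = 6.550 m
R = A/P = 4.806/6.550 = 0.7338 m
S = (Q·n / (1·A·R^(2/3)))² = (5.92×0.015 / (1×4.806×0.8135))² = 0.0005158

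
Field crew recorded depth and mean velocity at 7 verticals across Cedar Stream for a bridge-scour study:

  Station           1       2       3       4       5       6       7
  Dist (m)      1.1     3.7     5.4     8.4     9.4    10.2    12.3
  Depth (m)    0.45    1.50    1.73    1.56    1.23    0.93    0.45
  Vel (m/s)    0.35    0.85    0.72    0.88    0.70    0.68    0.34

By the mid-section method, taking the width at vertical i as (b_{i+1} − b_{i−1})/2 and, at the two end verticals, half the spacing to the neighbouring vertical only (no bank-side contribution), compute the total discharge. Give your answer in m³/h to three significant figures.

w_1 = (3.7 − 1.1)/2 = 1.3 m; q_1 = 0.35 × 0.45 × 1.3 = 0.2048 m³/s
w_2 = (5.4 − 1.1)/2 = 2.15 m; q_2 = 0.85 × 1.50 × 2.15 = 2.741 m³/s
w_3 = (8.4 − 3.7)/2 = 2.35 m; q_3 = 0.72 × 1.73 × 2.35 = 2.927 m³/s
w_4 = (9.4 − 5.4)/2 = 2 m; q_4 = 0.88 × 1.56 × 2 = 2.746 m³/s
w_5 = (10.2 − 8.4)/2 = 0.9 m; q_5 = 0.70 × 1.23 × 0.9 = 0.7749 m³/s
w_6 = (12.3 − 9.4)/2 = 1.45 m; q_6 = 0.68 × 0.93 × 1.45 = 0.9170 m³/s
w_7 = (12.3 − 10.2)/2 = 1.05 m; q_7 = 0.34 × 0.45 × 1.05 = 0.1607 m³/s
Q = Σ qᵢ = 10.47 m³/s
= 10.47 × 3600 = 37700 m³/h

37700 m³/h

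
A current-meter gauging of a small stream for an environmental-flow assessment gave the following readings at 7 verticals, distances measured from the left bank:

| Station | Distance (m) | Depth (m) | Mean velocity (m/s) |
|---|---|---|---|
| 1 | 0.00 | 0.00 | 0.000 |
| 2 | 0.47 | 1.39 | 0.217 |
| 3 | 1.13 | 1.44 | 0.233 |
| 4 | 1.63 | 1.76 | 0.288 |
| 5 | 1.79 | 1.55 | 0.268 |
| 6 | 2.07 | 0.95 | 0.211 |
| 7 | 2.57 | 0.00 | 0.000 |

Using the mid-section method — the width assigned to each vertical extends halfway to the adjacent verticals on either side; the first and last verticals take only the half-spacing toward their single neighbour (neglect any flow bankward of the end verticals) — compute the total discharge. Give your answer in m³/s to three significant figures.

w_2 = (1.13 − 0.00)/2 = 0.565 m; q_2 = 0.217 × 1.39 × 0.565 = 0.1704 m³/s
w_3 = (1.63 − 0.47)/2 = 0.58 m; q_3 = 0.233 × 1.44 × 0.58 = 0.1946 m³/s
w_4 = (1.79 − 1.13)/2 = 0.33 m; q_4 = 0.288 × 1.76 × 0.33 = 0.1673 m³/s
w_5 = (2.07 − 1.63)/2 = 0.22 m; q_5 = 0.268 × 1.55 × 0.22 = 0.09139 m³/s
w_6 = (2.57 − 1.79)/2 = 0.39 m; q_6 = 0.211 × 0.95 × 0.39 = 0.07818 m³/s
Stations 1, 7 contribute zero (depth or velocity is 0).
Q = Σ qᵢ = 0.7019 m³/s

0.702 m³/s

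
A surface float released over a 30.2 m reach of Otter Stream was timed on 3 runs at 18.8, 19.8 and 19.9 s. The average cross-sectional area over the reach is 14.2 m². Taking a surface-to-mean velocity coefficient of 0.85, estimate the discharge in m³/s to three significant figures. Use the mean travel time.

18.7 m³/s

t̄ = (18.8 + 19.8 + 19.9) / 3 = 19.5 s
v_surface = L / t̄ = 30.2 / 19.5 = 1.549 m/s
v_mean = 0.85 × 1.549 = 1.316 m/s
Q = A × v_mean = 14.2 × 1.316 = 18.69 m³/s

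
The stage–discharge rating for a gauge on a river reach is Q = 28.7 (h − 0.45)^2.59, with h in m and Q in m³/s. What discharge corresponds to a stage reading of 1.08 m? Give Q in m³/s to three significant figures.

8.67 m³/s

Q = 28.7 × (1.08 − 0.45)^2.59 = 28.7 × 0.63^2.59 = 8.673 m³/s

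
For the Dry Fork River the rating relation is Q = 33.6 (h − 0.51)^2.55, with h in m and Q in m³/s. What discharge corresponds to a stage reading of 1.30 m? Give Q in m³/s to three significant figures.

18.4 m³/s

Q = 33.6 × (1.30 − 0.51)^2.55 = 33.6 × 0.79^2.55 = 18.42 m³/s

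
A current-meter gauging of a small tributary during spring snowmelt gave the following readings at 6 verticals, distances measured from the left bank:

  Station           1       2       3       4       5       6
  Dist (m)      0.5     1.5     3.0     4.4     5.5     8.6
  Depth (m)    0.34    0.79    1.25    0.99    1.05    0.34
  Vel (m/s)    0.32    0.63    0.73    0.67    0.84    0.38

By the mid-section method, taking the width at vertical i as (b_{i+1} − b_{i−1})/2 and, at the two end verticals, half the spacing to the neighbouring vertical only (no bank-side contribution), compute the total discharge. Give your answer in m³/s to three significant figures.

w_1 = (1.5 − 0.5)/2 = 0.5 m; q_1 = 0.32 × 0.34 × 0.5 = 0.05440 m³/s
w_2 = (3.0 − 0.5)/2 = 1.25 m; q_2 = 0.63 × 0.79 × 1.25 = 0.6221 m³/s
w_3 = (4.4 − 1.5)/2 = 1.45 m; q_3 = 0.73 × 1.25 × 1.45 = 1.323 m³/s
w_4 = (5.5 − 3.0)/2 = 1.25 m; q_4 = 0.67 × 0.99 × 1.25 = 0.8291 m³/s
w_5 = (8.6 − 4.4)/2 = 2.1 m; q_5 = 0.84 × 1.05 × 2.1 = 1.852 m³/s
w_6 = (8.6 − 5.5)/2 = 1.55 m; q_6 = 0.38 × 0.34 × 1.55 = 0.2003 m³/s
Q = Σ qᵢ = 4.881 m³/s

4.88 m³/s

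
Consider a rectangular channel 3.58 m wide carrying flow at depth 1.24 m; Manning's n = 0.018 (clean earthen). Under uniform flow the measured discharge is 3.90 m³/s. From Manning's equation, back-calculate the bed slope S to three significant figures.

0.000379

A = b·y = 3.58 × 1.24 = 4.439 m²
P = b + 2y = 3.58 + 2×1.24 = 6.060 m
R = A/P = 4.439/6.060 = 0.7325 m
S = (Q·n / (1·A·R^(2/3)))² = (3.90×0.018 / (1×4.439×0.8126))² = 0.0003787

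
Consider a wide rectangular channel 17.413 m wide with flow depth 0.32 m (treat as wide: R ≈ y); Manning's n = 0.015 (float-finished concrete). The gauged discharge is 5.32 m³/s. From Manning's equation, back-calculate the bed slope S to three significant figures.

0.000937

A = b·y = 17.413 × 0.32 = 5.572 m²
Wide channel: R ≈ y = 0.32 m
S = (Q·n / (1·A·R^(2/3)))² = (5.32×0.015 / (1×5.572×0.4678))² = 0.0009370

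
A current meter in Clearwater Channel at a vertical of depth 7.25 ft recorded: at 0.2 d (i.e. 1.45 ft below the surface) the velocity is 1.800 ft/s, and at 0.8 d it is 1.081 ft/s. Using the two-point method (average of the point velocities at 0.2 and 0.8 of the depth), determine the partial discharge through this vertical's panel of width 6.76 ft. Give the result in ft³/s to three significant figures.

70.6 ft³/s

v̄ = (1.800 + 1.081) / 2 = 1.441 ft/s
q = v̄ × d × w = 1.441 × 7.25 × 6.76 = 70.60 ft³/s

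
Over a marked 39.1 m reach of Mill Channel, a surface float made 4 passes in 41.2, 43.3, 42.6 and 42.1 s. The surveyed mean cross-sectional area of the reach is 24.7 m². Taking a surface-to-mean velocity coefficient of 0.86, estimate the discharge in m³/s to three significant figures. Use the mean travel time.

19.6 m³/s

t̄ = (41.2 + 43.3 + 42.6 + 42.1) / 4 = 42.3 s
v_surface = L / t̄ = 39.1 / 42.3 = 0.9243 m/s
v_mean = 0.86 × 0.9243 = 0.7949 m/s
Q = A × v_mean = 24.7 × 0.7949 = 19.64 m³/s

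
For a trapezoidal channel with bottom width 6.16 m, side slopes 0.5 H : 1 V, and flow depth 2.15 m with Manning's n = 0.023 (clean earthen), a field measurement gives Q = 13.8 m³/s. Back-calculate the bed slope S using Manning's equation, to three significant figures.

0.000261

A = (b + z·y)·y = (6.16 + 0.5×2.15)×2.15 = 15.56 m²
P = b + 2y√(1+z²) = 6.16 + 2×2.15×√(1+0.5²) = 10.97 m
R = A/P = 15.56/10.97 = 1.418 m
S = (Q·n / (1·A·R^(2/3)))² = (13.8×0.023 / (1×15.56×1.262))² = 0.0002613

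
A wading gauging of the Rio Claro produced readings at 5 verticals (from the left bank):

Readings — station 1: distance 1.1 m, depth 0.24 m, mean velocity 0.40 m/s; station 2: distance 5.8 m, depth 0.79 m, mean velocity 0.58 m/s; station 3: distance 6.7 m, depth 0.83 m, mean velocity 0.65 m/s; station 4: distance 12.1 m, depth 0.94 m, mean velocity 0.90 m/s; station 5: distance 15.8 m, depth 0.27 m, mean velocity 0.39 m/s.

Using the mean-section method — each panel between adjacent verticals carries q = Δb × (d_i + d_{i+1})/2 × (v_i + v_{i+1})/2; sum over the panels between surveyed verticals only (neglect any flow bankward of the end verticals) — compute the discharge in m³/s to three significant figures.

Panel 1-2: Δb = 4.7 m, d̄ = (0.24+0.79)/2 = 0.515, v̄ = (0.40+0.58)/2 = 0.49 → q = 4.7×0.515×0.49 = 1.186 m³/s
Panel 2-3: Δb = 0.9 m, d̄ = (0.79+0.83)/2 = 0.81, v̄ = (0.58+0.65)/2 = 0.615 → q = 0.9×0.81×0.615 = 0.4483 m³/s
Panel 3-4: Δb = 5.4 m, d̄ = (0.83+0.94)/2 = 0.885, v̄ = (0.65+0.90)/2 = 0.775 → q = 5.4×0.885×0.775 = 3.704 m³/s
Panel 4-5: Δb = 3.7 m, d̄ = (0.94+0.27)/2 = 0.605, v̄ = (0.90+0.39)/2 = 0.645 → q = 3.7×0.605×0.645 = 1.444 m³/s
Q = Σ q = 6.782 m³/s

6.78 m³/s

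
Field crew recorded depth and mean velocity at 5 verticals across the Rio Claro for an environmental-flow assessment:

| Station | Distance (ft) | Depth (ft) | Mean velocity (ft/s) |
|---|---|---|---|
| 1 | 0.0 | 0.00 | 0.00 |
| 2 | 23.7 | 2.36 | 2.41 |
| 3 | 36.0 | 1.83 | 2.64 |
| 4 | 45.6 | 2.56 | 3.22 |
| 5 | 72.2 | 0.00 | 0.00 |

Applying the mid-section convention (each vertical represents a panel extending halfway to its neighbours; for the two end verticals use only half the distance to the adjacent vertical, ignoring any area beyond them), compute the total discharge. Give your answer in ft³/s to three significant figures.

304 ft³/s

w_2 = (36.0 − 0.0)/2 = 18 ft; q_2 = 2.41 × 2.36 × 18 = 102.4 ft³/s
w_3 = (45.6 − 23.7)/2 = 10.95 ft; q_3 = 2.64 × 1.83 × 10.95 = 52.90 ft³/s
w_4 = (72.2 − 36.0)/2 = 18.1 ft; q_4 = 3.22 × 2.56 × 18.1 = 149.2 ft³/s
Stations 1, 5 contribute zero (depth or velocity is 0).
Q = Σ qᵢ = 304.5 ft³/s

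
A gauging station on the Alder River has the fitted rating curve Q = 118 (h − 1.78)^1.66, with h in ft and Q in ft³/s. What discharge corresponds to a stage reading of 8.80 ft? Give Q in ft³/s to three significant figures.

Q = 118 × (8.80 − 1.78)^1.66 = 118 × 7.02^1.66 = 2998 ft³/s

3000 ft³/s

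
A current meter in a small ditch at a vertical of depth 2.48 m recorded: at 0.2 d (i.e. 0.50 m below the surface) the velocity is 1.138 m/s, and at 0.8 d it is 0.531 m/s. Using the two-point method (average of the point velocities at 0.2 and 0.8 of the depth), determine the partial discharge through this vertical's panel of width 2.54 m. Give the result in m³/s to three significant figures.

v̄ = (1.138 + 0.531) / 2 = 0.8345 m/s
q = v̄ × d × w = 0.8345 × 2.48 × 2.54 = 5.257 m³/s

5.26 m³/s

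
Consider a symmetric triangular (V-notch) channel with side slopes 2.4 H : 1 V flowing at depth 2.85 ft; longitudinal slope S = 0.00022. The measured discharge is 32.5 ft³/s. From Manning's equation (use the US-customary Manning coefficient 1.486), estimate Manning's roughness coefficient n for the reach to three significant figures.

A = z·y² = 2.4×2.85² = 19.49 ft²
P = 2y√(1+z²) = 2×2.85×√(1+2.4²) = 14.82 ft
R = A/P = 19.49/14.82 = 1.315 ft
n = (1.486/Q)·A·R^(2/3)·S^(1/2) = (1.486/32.5) × 19.49 × 1.201 × 0.01483 = 0.01587

0.0159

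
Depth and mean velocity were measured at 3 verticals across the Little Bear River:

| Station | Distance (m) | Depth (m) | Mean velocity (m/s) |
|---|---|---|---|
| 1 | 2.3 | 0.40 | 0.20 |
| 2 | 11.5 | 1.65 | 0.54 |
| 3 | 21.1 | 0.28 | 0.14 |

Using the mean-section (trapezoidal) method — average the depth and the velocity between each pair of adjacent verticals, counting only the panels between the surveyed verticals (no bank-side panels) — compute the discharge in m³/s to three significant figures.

Panel 1-2: Δb = 9.2 m, d̄ = (0.40+1.65)/2 = 1.025, v̄ = (0.20+0.54)/2 = 0.37 → q = 9.2×1.025×0.37 = 3.489 m³/s
Panel 2-3: Δb = 9.6 m, d̄ = (1.65+0.28)/2 = 0.965, v̄ = (0.54+0.14)/2 = 0.34 → q = 9.6×0.965×0.34 = 3.150 m³/s
Q = Σ q = 6.639 m³/s

6.64 m³/s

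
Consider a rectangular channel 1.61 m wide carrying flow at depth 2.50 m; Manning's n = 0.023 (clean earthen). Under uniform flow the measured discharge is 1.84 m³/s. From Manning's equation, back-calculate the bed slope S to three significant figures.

A = b·y = 1.61 × 2.50 = 4.025 m²
P = b + 2y = 1.61 + 2×2.50 = 6.610 m
R = A/P = 4.025/6.610 = 0.6089 m
S = (Q·n / (1·A·R^(2/3)))² = (1.84×0.023 / (1×4.025×0.7184))² = 0.0002142

0.000214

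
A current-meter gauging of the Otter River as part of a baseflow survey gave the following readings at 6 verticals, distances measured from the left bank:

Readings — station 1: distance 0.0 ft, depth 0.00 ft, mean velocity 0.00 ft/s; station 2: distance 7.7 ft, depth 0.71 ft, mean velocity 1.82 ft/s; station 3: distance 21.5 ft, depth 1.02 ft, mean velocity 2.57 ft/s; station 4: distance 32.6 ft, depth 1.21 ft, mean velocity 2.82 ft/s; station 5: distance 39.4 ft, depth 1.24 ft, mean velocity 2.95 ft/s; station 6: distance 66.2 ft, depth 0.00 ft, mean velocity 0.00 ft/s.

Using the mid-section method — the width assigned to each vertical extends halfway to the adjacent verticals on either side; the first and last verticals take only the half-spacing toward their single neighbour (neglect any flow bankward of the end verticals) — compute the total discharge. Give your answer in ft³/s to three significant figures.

w_2 = (21.5 − 0.0)/2 = 10.75 ft; q_2 = 1.82 × 0.71 × 10.75 = 13.89 ft³/s
w_3 = (32.6 − 7.7)/2 = 12.45 ft; q_3 = 2.57 × 1.02 × 12.45 = 32.64 ft³/s
w_4 = (39.4 − 21.5)/2 = 8.95 ft; q_4 = 2.82 × 1.21 × 8.95 = 30.54 ft³/s
w_5 = (66.2 − 32.6)/2 = 16.8 ft; q_5 = 2.95 × 1.24 × 16.8 = 61.45 ft³/s
Stations 1, 6 contribute zero (depth or velocity is 0).
Q = Σ qᵢ = 138.5 ft³/s

139 ft³/s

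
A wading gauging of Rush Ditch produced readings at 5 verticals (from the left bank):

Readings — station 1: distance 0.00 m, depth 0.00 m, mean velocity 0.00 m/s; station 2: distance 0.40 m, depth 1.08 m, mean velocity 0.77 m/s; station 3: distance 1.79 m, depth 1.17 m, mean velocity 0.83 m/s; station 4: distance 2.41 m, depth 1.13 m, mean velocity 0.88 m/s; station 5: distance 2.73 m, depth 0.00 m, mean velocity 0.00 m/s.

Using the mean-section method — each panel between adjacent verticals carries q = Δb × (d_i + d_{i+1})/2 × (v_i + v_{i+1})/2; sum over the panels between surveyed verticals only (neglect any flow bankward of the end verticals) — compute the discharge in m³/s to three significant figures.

2.02 m³/s

Panel 1-2: Δb = 0.4 m, d̄ = (0.00+1.08)/2 = 0.54, v̄ = (0.00+0.77)/2 = 0.385 → q = 0.4×0.54×0.385 = 0.08316 m³/s
Panel 2-3: Δb = 1.39 m, d̄ = (1.08+1.17)/2 = 1.125, v̄ = (0.77+0.83)/2 = 0.8 → q = 1.39×1.125×0.8 = 1.251 m³/s
Panel 3-4: Δb = 0.62 m, d̄ = (1.17+1.13)/2 = 1.15, v̄ = (0.83+0.88)/2 = 0.855 → q = 0.62×1.15×0.855 = 0.6096 m³/s
Panel 4-5: Δb = 0.32 m, d̄ = (1.13+0.00)/2 = 0.565, v̄ = (0.88+0.00)/2 = 0.44 → q = 0.32×0.565×0.44 = 0.07955 m³/s
Q = Σ q = 2.023 m³/s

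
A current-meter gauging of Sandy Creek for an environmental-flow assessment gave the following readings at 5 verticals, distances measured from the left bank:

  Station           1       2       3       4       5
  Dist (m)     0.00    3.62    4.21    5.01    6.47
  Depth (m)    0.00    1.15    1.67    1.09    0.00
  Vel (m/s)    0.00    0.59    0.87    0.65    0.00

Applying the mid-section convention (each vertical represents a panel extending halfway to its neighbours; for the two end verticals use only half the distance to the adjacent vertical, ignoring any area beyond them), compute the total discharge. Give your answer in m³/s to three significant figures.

w_2 = (4.21 − 0.00)/2 = 2.105 m; q_2 = 0.59 × 1.15 × 2.105 = 1.428 m³/s
w_3 = (5.01 − 3.62)/2 = 0.695 m; q_3 = 0.87 × 1.67 × 0.695 = 1.010 m³/s
w_4 = (6.47 − 4.21)/2 = 1.13 m; q_4 = 0.65 × 1.09 × 1.13 = 0.8006 m³/s
Stations 1, 5 contribute zero (depth or velocity is 0).
Q = Σ qᵢ = 3.239 m³/s

3.24 m³/s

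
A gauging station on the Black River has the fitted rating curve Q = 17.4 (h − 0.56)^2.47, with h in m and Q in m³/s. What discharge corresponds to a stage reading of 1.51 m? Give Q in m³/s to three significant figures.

Q = 17.4 × (1.51 − 0.56)^2.47 = 17.4 × 0.95^2.47 = 15.33 m³/s

15.3 m³/s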